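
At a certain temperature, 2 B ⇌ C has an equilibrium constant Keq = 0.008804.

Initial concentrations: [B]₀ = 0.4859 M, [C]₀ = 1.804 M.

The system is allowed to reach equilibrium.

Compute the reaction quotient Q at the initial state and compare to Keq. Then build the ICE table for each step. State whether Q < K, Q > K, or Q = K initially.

Q₀ = 7.641; Q > K (proceeds reverse)

Q₀ = 7.641 vs Keq = 0.008804 ⇒ Q>K, reverse
Step 1:
                  B         C
  I          0.4859     1.804
  C           3.349    -1.675
  E           3.835    0.1295
  solve Keq expr → x = -1.675; check Q = 0.008804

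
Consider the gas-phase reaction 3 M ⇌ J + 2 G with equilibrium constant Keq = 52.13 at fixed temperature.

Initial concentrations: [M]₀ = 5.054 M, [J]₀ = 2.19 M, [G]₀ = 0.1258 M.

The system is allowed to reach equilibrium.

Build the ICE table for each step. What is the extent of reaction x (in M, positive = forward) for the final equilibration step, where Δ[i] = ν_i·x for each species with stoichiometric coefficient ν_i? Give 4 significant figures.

Q₀ = 2.6847e-04 vs Keq = 52.13 ⇒ Q<K, forward
Step 1:
                   M          J          G
  Initial      5.054       2.19     0.1258
  Change      -4.213      1.404      2.809
  Equil       0.8406      3.594      2.935
  solve Keq expr → x = 1.404; check Q = 52.13

x = 1.404 M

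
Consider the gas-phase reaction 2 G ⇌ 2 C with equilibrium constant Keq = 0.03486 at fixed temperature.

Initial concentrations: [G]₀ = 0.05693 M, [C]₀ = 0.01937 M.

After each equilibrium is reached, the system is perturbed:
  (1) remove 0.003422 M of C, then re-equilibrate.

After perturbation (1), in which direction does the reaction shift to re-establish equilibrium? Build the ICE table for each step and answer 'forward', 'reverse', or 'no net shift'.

Direction: forward

Q₀ = 0.1158 vs Keq = 0.03486 ⇒ Q>K, reverse
Step 1:
                    G           C
  I           0.05693     0.01937
  C          0.007365   -0.007365
  E            0.0643       0.012
  solve Keq expr → x = -0.003683; check Q = 0.03486
Then remove 0.003422 M of C.
Step 2:
                    G           C
  I            0.0643    0.008583
  C         -0.002884    0.002884
  E           0.06141     0.01147
  solve Keq expr → x = 0.001442; check Q = 0.03486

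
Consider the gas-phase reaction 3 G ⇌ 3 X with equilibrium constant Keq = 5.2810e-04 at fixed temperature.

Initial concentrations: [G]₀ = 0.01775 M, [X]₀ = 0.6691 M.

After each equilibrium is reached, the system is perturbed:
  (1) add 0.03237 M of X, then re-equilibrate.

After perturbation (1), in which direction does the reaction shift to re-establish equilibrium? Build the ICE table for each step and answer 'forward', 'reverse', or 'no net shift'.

Direction: reverse

Q₀ = 5.3565e+04 vs Keq = 5.2810e-04 ⇒ Q>K, reverse
Step 1:
                    G           X
  init        0.01775      0.6691
  Δ            0.6177     -0.6177
  eq           0.6355     0.05137
  solve Keq expr → x = -0.2059; check Q = 5.2810e-04
Then add 0.03237 M of X.
Step 2:
                    G           X
  init         0.6355     0.08374
  Δ           0.02995    -0.02995
  eq           0.6654     0.05379
  solve Keq expr → x = -0.009983; check Q = 5.2810e-04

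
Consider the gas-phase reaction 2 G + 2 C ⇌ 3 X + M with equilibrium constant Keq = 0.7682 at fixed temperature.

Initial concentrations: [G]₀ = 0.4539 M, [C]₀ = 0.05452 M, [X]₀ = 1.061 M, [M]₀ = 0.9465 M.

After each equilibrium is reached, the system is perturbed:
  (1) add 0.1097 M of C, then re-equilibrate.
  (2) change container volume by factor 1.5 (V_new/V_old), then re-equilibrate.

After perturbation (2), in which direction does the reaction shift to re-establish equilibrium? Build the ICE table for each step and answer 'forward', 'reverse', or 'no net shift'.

Q₀ = 1846 vs Keq = 0.7682 ⇒ Q>K, reverse
Step 1:
                   G          C          X          M
  init        0.4539    0.05452      1.061     0.9465
  Δ           0.3729     0.3729    -0.5594    -0.1865
  eq          0.8268     0.4274     0.5016       0.76
  solve Keq expr → x = -0.1865; check Q = 0.7682
Then add 0.1097 M of C.
Step 2:
                   G          C          X          M
  init        0.8268     0.5371     0.5016       0.76
  Δ          -0.0294    -0.0294     0.0441     0.0147
  eq          0.7974     0.5077     0.5457     0.7747
  solve Keq expr → x = 0.0147; check Q = 0.7682
Then change container volume by factor 1.5 (V_new/V_old).
Step 3:
                   G          C          X          M
  init        0.5316     0.3385     0.3638     0.5165
  Δ                0          0          0          0
  eq          0.5316     0.3385     0.3638     0.5165
  solve Keq expr → x = 0; check Q = 0.7682

Direction: no net shift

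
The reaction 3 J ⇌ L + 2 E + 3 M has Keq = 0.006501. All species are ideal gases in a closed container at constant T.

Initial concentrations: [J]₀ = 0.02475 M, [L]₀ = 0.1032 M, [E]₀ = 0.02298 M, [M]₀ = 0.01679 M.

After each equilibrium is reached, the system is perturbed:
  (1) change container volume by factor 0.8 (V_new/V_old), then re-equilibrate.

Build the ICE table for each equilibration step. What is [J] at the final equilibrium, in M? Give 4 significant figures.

[J]_eq = 0.01277 M

Q₀ = 1.7014e-05 vs Keq = 0.006501 ⇒ Q<K, forward
Step 1:
                    J           L           E           M
  init        0.02475      0.1032     0.02298     0.01679
  Δ          -0.01601    0.005337     0.01067     0.01601
  eq         0.008739      0.1085     0.03365      0.0328
  solve Keq expr → x = 0.005337; check Q = 0.006501
Then change container volume by factor 0.8 (V_new/V_old).
Step 2:
                    J           L           E           M
  init        0.01092      0.1357     0.04207       0.041
  Δ          0.001843 -6.1425e-04   -0.001228   -0.001843
  eq          0.01277      0.1351     0.04084     0.03916
  solve Keq expr → x = -6.1425e-04; check Q = 0.006501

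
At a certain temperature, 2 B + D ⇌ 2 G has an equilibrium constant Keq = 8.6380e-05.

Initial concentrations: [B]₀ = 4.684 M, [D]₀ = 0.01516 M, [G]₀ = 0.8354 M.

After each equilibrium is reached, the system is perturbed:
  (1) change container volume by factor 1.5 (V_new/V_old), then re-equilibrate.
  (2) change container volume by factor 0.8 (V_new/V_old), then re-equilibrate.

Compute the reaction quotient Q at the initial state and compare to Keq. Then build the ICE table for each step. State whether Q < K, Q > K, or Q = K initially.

Q₀ = 2.098 vs Keq = 8.6380e-05 ⇒ Q>K, reverse
Step 1:
                  B         D         G
  I           4.684   0.01516    0.8354
  C          0.8025    0.4012   -0.8025
  E           5.486    0.4164    0.0329
  solve Keq expr → x = -0.4012; check Q = 8.6380e-05
Then change container volume by factor 1.5 (V_new/V_old).
Step 2:
                  B         D         G
  I           3.658    0.2776   0.02194
  C        0.003943  0.001971 -0.003943
  E           3.662    0.2796   0.01799
  solve Keq expr → x = -0.001971; check Q = 8.6380e-05
Then change container volume by factor 0.8 (V_new/V_old).
Step 3:
                  B         D         G
  I           4.577    0.3495   0.02249
  C       -0.002594 -0.001297  0.002594
  E           4.574    0.3482   0.02509
  solve Keq expr → x = 0.001297; check Q = 8.6380e-05

Q₀ = 2.098; Q > K (proceeds reverse)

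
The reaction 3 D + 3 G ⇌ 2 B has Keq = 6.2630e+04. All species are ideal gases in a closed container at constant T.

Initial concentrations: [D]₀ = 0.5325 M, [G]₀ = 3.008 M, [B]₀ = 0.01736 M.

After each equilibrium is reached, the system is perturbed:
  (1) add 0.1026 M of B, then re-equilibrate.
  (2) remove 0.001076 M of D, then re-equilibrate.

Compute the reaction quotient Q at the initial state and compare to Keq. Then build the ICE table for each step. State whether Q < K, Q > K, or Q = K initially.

Q₀ = 7.3334e-05 vs Keq = 6.2630e+04 ⇒ Q<K, forward
Step 1:
                  D         G         B
  I          0.5325     3.008   0.01736
  C         -0.5273   -0.5273    0.3515
  E        0.005221     2.481    0.3689
  solve Keq expr → x = 0.1758; check Q = 6.2630e+04
Then add 0.1026 M of B.
Step 2:
                  D         G         B
  I        0.005221     2.481    0.4715
  C       9.2040e-04 9.2040e-04 -6.1360e-04
  E        0.006141     2.482    0.4709
  solve Keq expr → x = -3.0680e-04; check Q = 6.2630e+04
Then remove 0.001076 M of D.
Step 3:
                  D         G         B
  I        0.005065     2.482    0.4709
  C        0.001067  0.001067 -7.1145e-04
  E        0.006133     2.483    0.4702
  solve Keq expr → x = -3.5573e-04; check Q = 6.2630e+04

Q₀ = 7.3334e-05; Q < K (proceeds forward)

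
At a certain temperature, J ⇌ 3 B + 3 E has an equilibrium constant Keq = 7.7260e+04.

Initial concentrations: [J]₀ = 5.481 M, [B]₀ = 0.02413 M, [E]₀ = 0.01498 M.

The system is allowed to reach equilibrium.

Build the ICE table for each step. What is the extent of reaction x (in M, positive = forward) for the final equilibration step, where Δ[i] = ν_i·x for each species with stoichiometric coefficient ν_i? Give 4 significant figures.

Q₀ = 8.6168e-12 vs Keq = 7.7260e+04 ⇒ Q<K, forward
Step 1:
                    J           B           E
  I             5.481     0.02413     0.01498
  C             -2.59        7.77        7.77
  E             2.891       7.794       7.785
  solve Keq expr → x = 2.59; check Q = 7.7260e+04

x = 2.59 M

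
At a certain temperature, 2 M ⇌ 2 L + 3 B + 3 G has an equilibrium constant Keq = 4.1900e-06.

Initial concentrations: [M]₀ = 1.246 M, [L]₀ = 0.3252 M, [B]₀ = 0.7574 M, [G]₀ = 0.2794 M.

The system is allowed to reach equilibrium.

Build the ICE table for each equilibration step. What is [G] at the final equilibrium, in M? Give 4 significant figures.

Q₀ = 6.4554e-04 vs Keq = 4.1900e-06 ⇒ Q>K, reverse
Step 1:
                   M          L          B          G
  init         1.246     0.3252     0.7574     0.2794
  Δ           0.1203    -0.1203    -0.1804    -0.1804
  eq           1.366     0.2049      0.577    0.09898
  solve Keq expr → x = -0.06014; check Q = 4.1900e-06

[G]_eq = 0.09898 M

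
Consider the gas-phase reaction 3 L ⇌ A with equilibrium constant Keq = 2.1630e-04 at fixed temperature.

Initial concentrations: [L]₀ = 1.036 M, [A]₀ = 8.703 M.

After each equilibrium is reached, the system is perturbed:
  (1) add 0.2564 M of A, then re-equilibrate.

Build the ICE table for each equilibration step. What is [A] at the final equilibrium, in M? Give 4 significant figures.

[A]_eq = 2.144 M

Q₀ = 7.827 vs Keq = 2.1630e-04 ⇒ Q>K, reverse
Step 1:
                  L         A
  I           1.036     8.703
  C           20.04    -6.679
  E           21.07     2.024
  solve Keq expr → x = -6.679; check Q = 2.1630e-04
Then add 0.2564 M of A.
Step 2:
                  L         A
  I           21.07      2.28
  C          0.4089   -0.1363
  E           21.48     2.144
  solve Keq expr → x = -0.1363; check Q = 2.1630e-04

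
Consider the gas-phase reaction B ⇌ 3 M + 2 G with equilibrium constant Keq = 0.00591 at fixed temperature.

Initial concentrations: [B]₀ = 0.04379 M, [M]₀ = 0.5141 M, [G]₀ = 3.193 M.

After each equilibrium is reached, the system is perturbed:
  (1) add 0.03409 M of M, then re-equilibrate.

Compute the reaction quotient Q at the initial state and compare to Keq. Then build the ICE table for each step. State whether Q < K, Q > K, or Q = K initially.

Q₀ = 31.63; Q > K (proceeds reverse)

Q₀ = 31.63 vs Keq = 0.00591 ⇒ Q>K, reverse
Step 1:
                   B          M          G
  init       0.04379     0.5141      3.193
  Δ            0.154    -0.4621    -0.3081
  eq          0.1978    0.05198      2.885
  solve Keq expr → x = -0.154; check Q = 0.00591
Then add 0.03409 M of M.
Step 2:
                   B          M          G
  init        0.1978    0.08607      2.885
  Δ          0.01096   -0.03288   -0.02192
  eq          0.2088     0.0532      2.863
  solve Keq expr → x = -0.01096; check Q = 0.00591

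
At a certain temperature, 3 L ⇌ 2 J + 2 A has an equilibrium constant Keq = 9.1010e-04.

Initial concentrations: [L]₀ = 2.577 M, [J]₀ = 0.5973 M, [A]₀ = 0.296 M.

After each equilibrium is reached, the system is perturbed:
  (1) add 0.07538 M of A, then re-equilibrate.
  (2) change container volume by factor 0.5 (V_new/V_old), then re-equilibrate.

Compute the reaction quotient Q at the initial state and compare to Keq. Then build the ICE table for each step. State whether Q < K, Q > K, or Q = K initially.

Q₀ = 0.001827; Q > K (proceeds reverse)

Q₀ = 0.001827 vs Keq = 9.1010e-04 ⇒ Q>K, reverse
Step 1:
                    L           J           A
  init          2.577      0.5973       0.296
  Δ           0.08225    -0.05484    -0.05484
  eq            2.659      0.5425      0.2412
  solve Keq expr → x = -0.02742; check Q = 9.1010e-04
Then add 0.07538 M of A.
Step 2:
                    L           J           A
  init          2.659      0.5425      0.3165
  Δ           0.06622    -0.04415    -0.04415
  eq            2.725      0.4983      0.2724
  solve Keq expr → x = -0.02207; check Q = 9.1010e-04
Then change container volume by factor 0.5 (V_new/V_old).
Step 3:
                    L           J           A
  init          5.451      0.9966      0.5448
  Δ            0.1489    -0.09929    -0.09929
  eq              5.6      0.8973      0.4455
  solve Keq expr → x = -0.04964; check Q = 9.1010e-04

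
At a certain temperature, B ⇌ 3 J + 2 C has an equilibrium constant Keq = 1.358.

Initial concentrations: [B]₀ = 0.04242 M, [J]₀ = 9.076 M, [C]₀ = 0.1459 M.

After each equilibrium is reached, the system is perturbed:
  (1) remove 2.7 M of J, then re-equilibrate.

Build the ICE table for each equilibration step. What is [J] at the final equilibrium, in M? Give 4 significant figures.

[J]_eq = 6.194 M

Q₀ = 375.2 vs Keq = 1.358 ⇒ Q>K, reverse
Step 1:
                    B           J           C
  init        0.04242       9.076      0.1459
  Δ           0.06571     -0.1971     -0.1314
  eq           0.1081       8.879     0.01448
  solve Keq expr → x = -0.06571; check Q = 1.358
Then remove 2.7 M of J.
Step 2:
                    B           J           C
  init         0.1081       6.179     0.01448
  Δ         -0.004903     0.01471    0.009806
  eq           0.1032       6.194     0.02429
  solve Keq expr → x = 0.004903; check Q = 1.358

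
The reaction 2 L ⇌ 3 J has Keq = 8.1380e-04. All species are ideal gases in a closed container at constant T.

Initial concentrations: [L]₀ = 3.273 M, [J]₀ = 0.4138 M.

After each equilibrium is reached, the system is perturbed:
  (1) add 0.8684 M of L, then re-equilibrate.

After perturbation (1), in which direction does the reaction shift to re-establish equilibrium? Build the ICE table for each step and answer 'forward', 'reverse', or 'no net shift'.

Q₀ = 0.006614 vs Keq = 8.1380e-04 ⇒ Q>K, reverse
Step 1:
                   L          J
  Initial      3.273     0.4138
  Change      0.1349    -0.2024
  Equil        3.408     0.2114
  solve Keq expr → x = -0.06746; check Q = 8.1380e-04
Then add 0.8684 M of L.
Step 2:
                   L          J
  Initial      4.276     0.2114
  Change    -0.02245    0.03368
  Equil        4.254     0.2451
  solve Keq expr → x = 0.01123; check Q = 8.1380e-04

Direction: forward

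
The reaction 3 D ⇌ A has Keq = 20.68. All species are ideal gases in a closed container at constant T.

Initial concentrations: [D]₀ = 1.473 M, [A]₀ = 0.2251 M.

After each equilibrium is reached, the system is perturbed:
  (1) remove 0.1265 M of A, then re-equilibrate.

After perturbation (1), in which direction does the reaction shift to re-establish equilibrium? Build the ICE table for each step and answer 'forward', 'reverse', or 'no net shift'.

Q₀ = 0.07043 vs Keq = 20.68 ⇒ Q<K, forward
Step 1:
                   D          A
  Initial      1.473     0.2251
  Change      -1.164     0.3878
  Equil       0.3095     0.6129
  solve Keq expr → x = 0.3878; check Q = 20.68
Then remove 0.1265 M of A.
Step 2:
                   D          A
  Initial     0.3095     0.4864
  Change    -0.02155   0.007182
  Equil       0.2879     0.4936
  solve Keq expr → x = 0.007182; check Q = 20.68

Direction: forward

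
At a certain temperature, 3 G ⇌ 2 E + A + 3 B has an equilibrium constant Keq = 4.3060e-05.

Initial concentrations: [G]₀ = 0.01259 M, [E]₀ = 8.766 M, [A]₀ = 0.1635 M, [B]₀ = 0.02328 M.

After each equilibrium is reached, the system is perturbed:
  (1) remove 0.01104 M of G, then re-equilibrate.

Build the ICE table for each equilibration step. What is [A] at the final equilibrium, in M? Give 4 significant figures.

[A]_eq = 0.1559 M

Q₀ = 79.43 vs Keq = 4.3060e-05 ⇒ Q>K, reverse
Step 1:
                   G          E          A          B
  I          0.01259      8.766     0.1635    0.02328
  C          0.02274   -0.01516  -0.007579   -0.02274
  E          0.03533      8.751     0.1559 5.4177e-04
  solve Keq expr → x = -0.007579; check Q = 4.3060e-05
Then remove 0.01104 M of G.
Step 2:
                   G          E          A          B
  I          0.02429      8.751     0.1559 5.4177e-04
  C       1.6670e-04 -1.1113e-04 -5.5566e-05 -1.6670e-04
  E          0.02445      8.751     0.1559 3.7507e-04
  solve Keq expr → x = -5.5566e-05; check Q = 4.3060e-05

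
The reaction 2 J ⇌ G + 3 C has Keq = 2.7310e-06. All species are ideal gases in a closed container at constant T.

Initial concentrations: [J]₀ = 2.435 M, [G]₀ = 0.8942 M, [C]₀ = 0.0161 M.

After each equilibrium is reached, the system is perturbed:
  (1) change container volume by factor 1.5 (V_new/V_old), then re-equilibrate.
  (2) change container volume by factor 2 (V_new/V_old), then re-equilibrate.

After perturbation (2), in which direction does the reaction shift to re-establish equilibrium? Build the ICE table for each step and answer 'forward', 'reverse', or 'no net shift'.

Q₀ = 6.2938e-07 vs Keq = 2.7310e-06 ⇒ Q<K, forward
Step 1:
                    J           G           C
  Initial       2.435      0.8942      0.0161
  Change    -0.006719     0.00336     0.01008
  Equil         2.428      0.8976     0.02618
  solve Keq expr → x = 0.00336; check Q = 2.7310e-06
Then change container volume by factor 1.5 (V_new/V_old).
Step 2:
                    J           G           C
  Initial       1.619      0.5984     0.01745
  Change    -0.003574    0.001787     0.00536
  Equil         1.615      0.6002     0.02281
  solve Keq expr → x = 0.001787; check Q = 2.7310e-06
Then change container volume by factor 2 (V_new/V_old).
Step 3:
                    J           G           C
  Initial      0.8076      0.3001     0.01141
  Change    -0.004394    0.002197    0.006591
  Equil        0.8032      0.3023       0.018
  solve Keq expr → x = 0.002197; check Q = 2.7310e-06

Direction: forward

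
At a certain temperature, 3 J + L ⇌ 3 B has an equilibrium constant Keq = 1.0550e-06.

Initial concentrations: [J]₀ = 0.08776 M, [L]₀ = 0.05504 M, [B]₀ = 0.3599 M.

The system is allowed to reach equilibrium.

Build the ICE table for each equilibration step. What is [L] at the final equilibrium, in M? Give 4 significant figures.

Q₀ = 1253 vs Keq = 1.0550e-06 ⇒ Q>K, reverse
Step 1:
                   J          L          B
  I          0.08776    0.05504     0.3599
  C           0.3574     0.1191    -0.3574
  E           0.4451     0.1742   0.002531
  solve Keq expr → x = -0.1191; check Q = 1.0550e-06

[L]_eq = 0.1742 M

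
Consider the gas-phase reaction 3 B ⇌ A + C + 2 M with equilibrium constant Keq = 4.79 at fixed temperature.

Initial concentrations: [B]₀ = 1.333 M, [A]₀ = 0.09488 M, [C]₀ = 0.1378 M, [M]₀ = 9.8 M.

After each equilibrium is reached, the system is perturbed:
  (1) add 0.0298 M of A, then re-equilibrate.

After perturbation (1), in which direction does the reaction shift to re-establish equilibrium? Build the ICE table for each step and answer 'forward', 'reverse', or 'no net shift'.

Q₀ = 0.5301 vs Keq = 4.79 ⇒ Q<K, forward
Step 1:
                    B           A           C           M
  Initial       1.333     0.09488      0.1378         9.8
  Change      -0.3213      0.1071      0.1071      0.2142
  Equil         1.012       0.202      0.2449       10.01
  solve Keq expr → x = 0.1071; check Q = 4.79
Then add 0.0298 M of A.
Step 2:
                    B           A           C           M
  Initial       1.012      0.2318      0.2449       10.01
  Change      0.02328   -0.007761   -0.007761    -0.01552
  Equil         1.035       0.224      0.2371       9.999
  solve Keq expr → x = -0.007761; check Q = 4.79

Direction: reverse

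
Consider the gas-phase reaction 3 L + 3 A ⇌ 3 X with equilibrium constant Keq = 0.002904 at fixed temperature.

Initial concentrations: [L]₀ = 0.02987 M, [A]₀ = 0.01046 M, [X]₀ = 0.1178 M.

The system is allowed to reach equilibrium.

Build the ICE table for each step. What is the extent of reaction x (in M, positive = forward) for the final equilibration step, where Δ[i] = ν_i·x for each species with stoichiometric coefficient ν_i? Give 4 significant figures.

x = -0.0384 M

Q₀ = 5.3596e+07 vs Keq = 0.002904 ⇒ Q>K, reverse
Step 1:
                  L         A         X
  I         0.02987   0.01046    0.1178
  C          0.1152    0.1152   -0.1152
  E          0.1451    0.1257  0.002601
  solve Keq expr → x = -0.0384; check Q = 0.002904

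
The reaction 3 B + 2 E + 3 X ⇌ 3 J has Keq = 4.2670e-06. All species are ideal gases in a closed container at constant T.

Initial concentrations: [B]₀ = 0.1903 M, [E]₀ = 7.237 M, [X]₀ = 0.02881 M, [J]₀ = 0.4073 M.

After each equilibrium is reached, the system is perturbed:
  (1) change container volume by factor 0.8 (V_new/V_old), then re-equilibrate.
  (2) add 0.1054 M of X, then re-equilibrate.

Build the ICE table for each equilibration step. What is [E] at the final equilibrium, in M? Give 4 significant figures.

[E]_eq = 9.364 M

Q₀ = 7829 vs Keq = 4.2670e-06 ⇒ Q>K, reverse
Step 1:
                  B         E         X         J
  I          0.1903     7.237   0.02881    0.4073
  C          0.3921    0.2614    0.3921   -0.3921
  E          0.5824     7.498    0.4209   0.01523
  solve Keq expr → x = -0.1307; check Q = 4.2670e-06
Then change container volume by factor 0.8 (V_new/V_old).
Step 2:
                  B         E         X         J
  I           0.728     9.373    0.5261   0.01904
  C        -0.00786  -0.00524  -0.00786   0.00786
  E          0.7201     9.368    0.5182    0.0269
  solve Keq expr → x = 0.00262; check Q = 4.2670e-06
Then add 0.1054 M of X.
Step 3:
                  B         E         X         J
  I          0.7201     9.368    0.6236    0.0269
  C       -0.004982 -0.003322 -0.004982  0.004982
  E          0.7151     9.364    0.6187   0.03188
  solve Keq expr → x = 0.001661; check Q = 4.2670e-06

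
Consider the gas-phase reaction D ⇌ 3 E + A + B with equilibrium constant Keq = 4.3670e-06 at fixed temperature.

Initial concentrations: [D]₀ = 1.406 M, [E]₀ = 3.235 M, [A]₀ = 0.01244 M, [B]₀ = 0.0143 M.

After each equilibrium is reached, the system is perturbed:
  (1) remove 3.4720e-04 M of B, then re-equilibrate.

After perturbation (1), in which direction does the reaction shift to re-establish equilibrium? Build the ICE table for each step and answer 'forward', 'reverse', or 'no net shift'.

Direction: forward

Q₀ = 0.004283 vs Keq = 4.3670e-06 ⇒ Q>K, reverse
Step 1:
                   D          E          A          B
  Initial      1.406      3.235    0.01244     0.0143
  Change     0.01234   -0.03703   -0.01234   -0.01234
  Equil        1.418      3.198 9.6783e-05   0.001957
  solve Keq expr → x = -0.01234; check Q = 4.3670e-06
Then remove 3.4720e-04 M of B.
Step 2:
                   D          E          A          B
  Initial      1.418      3.198 9.6783e-05    0.00161
  Change  -1.9463e-05 5.8389e-05 1.9463e-05 1.9463e-05
  Equil        1.418      3.198 1.1625e-04   0.001629
  solve Keq expr → x = 1.9463e-05; check Q = 4.3670e-06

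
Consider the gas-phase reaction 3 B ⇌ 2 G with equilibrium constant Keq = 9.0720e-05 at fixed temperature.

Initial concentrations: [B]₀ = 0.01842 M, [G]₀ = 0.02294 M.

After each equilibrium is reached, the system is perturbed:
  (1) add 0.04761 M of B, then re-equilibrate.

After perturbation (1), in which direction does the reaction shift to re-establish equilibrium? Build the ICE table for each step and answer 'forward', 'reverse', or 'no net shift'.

Q₀ = 84.2 vs Keq = 9.0720e-05 ⇒ Q>K, reverse
Step 1:
                   B          G
  Initial    0.01842    0.02294
  Change     0.03424   -0.02282
  Equil      0.05266 1.1509e-04
  solve Keq expr → x = -0.01141; check Q = 9.0720e-05
Then add 0.04761 M of B.
Step 2:
                   B          G
  Initial     0.1003 1.1509e-04
  Change  -2.7908e-04 1.8605e-04
  Equil      0.09999 3.0114e-04
  solve Keq expr → x = 9.3027e-05; check Q = 9.0720e-05

Direction: forward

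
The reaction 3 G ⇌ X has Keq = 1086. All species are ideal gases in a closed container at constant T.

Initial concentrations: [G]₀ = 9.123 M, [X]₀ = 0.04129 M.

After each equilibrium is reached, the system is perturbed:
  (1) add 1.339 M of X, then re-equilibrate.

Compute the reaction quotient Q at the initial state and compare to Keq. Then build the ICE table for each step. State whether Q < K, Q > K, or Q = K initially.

Q₀ = 5.4379e-05 vs Keq = 1086 ⇒ Q<K, forward
Step 1:
                  G         X
  I           9.123   0.04129
  C          -8.982     2.994
  E          0.1409     3.035
  solve Keq expr → x = 2.994; check Q = 1086
Then add 1.339 M of X.
Step 2:
                  G         X
  I          0.1409     4.374
  C         0.01817 -0.006058
  E           0.159     4.368
  solve Keq expr → x = -0.006058; check Q = 1086

Q₀ = 5.4379e-05; Q < K (proceeds forward)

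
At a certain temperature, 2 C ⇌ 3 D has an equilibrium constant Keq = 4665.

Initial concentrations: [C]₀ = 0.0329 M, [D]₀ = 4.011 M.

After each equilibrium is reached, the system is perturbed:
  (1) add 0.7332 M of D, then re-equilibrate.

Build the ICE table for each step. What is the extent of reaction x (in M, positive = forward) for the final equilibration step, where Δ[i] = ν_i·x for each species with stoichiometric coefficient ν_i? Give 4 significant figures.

Q₀ = 5.9616e+04 vs Keq = 4665 ⇒ Q>K, reverse
Step 1:
                   C          D
  init        0.0329      4.011
  Δ          0.07951    -0.1193
  eq          0.1124      3.892
  solve Keq expr → x = -0.03975; check Q = 4665
Then add 0.7332 M of D.
Step 2:
                   C          D
  init        0.1124      4.625
  Δ          0.03103   -0.04654
  eq          0.1434      4.578
  solve Keq expr → x = -0.01551; check Q = 4665

x = -0.01551 M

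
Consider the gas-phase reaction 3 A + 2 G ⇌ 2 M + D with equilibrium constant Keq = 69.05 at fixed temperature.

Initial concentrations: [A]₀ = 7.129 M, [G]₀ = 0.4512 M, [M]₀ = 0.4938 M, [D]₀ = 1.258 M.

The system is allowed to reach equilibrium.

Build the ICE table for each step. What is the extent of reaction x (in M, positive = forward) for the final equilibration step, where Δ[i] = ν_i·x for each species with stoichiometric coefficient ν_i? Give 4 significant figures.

x = 0.2214 M

Q₀ = 0.004159 vs Keq = 69.05 ⇒ Q<K, forward
Step 1:
                  A         G         M         D
  I           7.129    0.4512    0.4938     1.258
  C         -0.6643   -0.4429    0.4429    0.2214
  E           6.465  0.008341    0.9367     1.479
  solve Keq expr → x = 0.2214; check Q = 69.05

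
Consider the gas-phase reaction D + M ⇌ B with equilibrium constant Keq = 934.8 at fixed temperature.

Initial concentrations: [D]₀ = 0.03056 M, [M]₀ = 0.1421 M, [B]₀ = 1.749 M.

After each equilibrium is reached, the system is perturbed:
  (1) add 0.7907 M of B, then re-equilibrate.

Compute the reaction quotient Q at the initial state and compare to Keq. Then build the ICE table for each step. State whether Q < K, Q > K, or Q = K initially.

Q₀ = 402.8; Q < K (proceeds forward)

Q₀ = 402.8 vs Keq = 934.8 ⇒ Q<K, forward
Step 1:
                    D           M           B
  init        0.03056      0.1421       1.749
  Δ          -0.01563    -0.01563     0.01563
  eq          0.01493      0.1265       1.765
  solve Keq expr → x = 0.01563; check Q = 934.8
Then add 0.7907 M of B.
Step 2:
                    D           M           B
  init        0.01493      0.1265       2.555
  Δ          0.005709    0.005709   -0.005709
  eq          0.02064      0.1322        2.55
  solve Keq expr → x = -0.005709; check Q = 934.8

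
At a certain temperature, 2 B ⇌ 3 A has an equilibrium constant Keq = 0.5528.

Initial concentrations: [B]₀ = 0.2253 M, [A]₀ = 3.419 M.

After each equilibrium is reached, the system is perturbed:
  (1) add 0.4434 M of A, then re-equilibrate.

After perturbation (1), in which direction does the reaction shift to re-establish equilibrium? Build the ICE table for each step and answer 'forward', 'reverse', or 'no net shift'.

Q₀ = 787.4 vs Keq = 0.5528 ⇒ Q>K, reverse
Step 1:
                  B         A
  I          0.2253     3.419
  C           1.494    -2.241
  E           1.719     1.178
  solve Keq expr → x = -0.747; check Q = 0.5528
Then add 0.4434 M of A.
Step 2:
                  B         A
  I           1.719     1.621
  C          0.2277   -0.3416
  E           1.947      1.28
  solve Keq expr → x = -0.1139; check Q = 0.5528

Direction: reverse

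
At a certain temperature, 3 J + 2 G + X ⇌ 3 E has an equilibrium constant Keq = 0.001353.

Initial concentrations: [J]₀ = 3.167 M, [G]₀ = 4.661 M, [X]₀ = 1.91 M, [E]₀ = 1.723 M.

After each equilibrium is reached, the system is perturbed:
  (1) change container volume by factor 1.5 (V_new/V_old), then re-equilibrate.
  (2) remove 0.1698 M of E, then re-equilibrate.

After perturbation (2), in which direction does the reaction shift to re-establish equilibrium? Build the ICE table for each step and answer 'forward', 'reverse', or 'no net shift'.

Direction: forward

Q₀ = 0.003881 vs Keq = 0.001353 ⇒ Q>K, reverse
Step 1:
                    J           G           X           E
  Initial       3.167       4.661        1.91       1.723
  Change       0.3214      0.2143      0.1071     -0.3214
  Equil         3.488       4.875       2.017       1.402
  solve Keq expr → x = -0.1071; check Q = 0.001353
Then change container volume by factor 1.5 (V_new/V_old).
Step 2:
                    J           G           X           E
  Initial       2.326        3.25       1.345      0.9344
  Change       0.2197      0.1465     0.07325     -0.2197
  Equil         2.545       3.397       1.418      0.7147
  solve Keq expr → x = -0.07325; check Q = 0.001353
Then remove 0.1698 M of E.
Step 3:
                    J           G           X           E
  Initial       2.545       3.397       1.418      0.5449
  Change      -0.1193    -0.07953    -0.03977      0.1193
  Equil         2.426       3.317       1.378      0.6642
  solve Keq expr → x = 0.03977; check Q = 0.001353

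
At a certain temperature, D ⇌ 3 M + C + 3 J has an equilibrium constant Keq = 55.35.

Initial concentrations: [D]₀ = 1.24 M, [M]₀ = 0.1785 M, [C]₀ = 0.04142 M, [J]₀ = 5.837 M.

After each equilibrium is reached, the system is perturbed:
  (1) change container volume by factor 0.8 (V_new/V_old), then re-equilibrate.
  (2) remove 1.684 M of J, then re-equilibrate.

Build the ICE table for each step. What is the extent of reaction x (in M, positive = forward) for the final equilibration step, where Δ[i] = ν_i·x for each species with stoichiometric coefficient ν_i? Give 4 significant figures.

Q₀ = 0.03778 vs Keq = 55.35 ⇒ Q<K, forward
Step 1:
                  D         M         C         J
  Initial      1.24    0.1785   0.04142     5.837
  Change    -0.2376    0.7127    0.2376    0.7127
  Equil       1.002    0.8912     0.279      6.55
  solve Keq expr → x = 0.2376; check Q = 55.35
Then change container volume by factor 0.8 (V_new/V_old).
Step 2:
                  D         M         C         J
  Initial     1.253     1.114    0.3487     8.187
  Change    0.09229   -0.2769  -0.09229   -0.2769
  Equil       1.345    0.8371    0.2564      7.91
  solve Keq expr → x = -0.09229; check Q = 55.35
Then remove 1.684 M of J.
Step 3:
                  D         M         C         J
  Initial     1.345    0.8371    0.2564     6.226
  Change   -0.04565    0.1369   0.04565    0.1369
  Equil         1.3    0.9741    0.3021     6.363
  solve Keq expr → x = 0.04565; check Q = 55.35

x = 0.04565 M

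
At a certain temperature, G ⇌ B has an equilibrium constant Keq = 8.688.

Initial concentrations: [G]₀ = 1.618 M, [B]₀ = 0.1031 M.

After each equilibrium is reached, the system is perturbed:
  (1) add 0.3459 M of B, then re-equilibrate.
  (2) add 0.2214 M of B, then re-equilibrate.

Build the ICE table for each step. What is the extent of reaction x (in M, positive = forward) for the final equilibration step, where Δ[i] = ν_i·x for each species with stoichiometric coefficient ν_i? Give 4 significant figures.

x = -0.02285 M

Q₀ = 0.06372 vs Keq = 8.688 ⇒ Q<K, forward
Step 1:
                    G           B
  I             1.618      0.1031
  C             -1.44        1.44
  E            0.1777       1.543
  solve Keq expr → x = 1.44; check Q = 8.688
Then add 0.3459 M of B.
Step 2:
                    G           B
  I            0.1777       1.889
  C            0.0357     -0.0357
  E            0.2134       1.854
  solve Keq expr → x = -0.0357; check Q = 8.688
Then add 0.2214 M of B.
Step 3:
                    G           B
  I            0.2134       2.075
  C           0.02285    -0.02285
  E            0.2362       2.052
  solve Keq expr → x = -0.02285; check Q = 8.688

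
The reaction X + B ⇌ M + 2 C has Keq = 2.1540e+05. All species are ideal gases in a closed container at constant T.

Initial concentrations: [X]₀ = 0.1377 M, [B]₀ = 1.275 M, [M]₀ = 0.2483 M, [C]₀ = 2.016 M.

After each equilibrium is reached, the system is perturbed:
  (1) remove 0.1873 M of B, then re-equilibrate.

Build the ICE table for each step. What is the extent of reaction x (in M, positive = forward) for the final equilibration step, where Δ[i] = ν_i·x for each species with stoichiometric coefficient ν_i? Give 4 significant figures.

x = -1.6309e-06 M

Q₀ = 5.748 vs Keq = 2.1540e+05 ⇒ Q<K, forward
Step 1:
                   X          B          M          C
  I           0.1377      1.275     0.2483      2.016
  C          -0.1377    -0.1377     0.1377     0.2754
  E       8.2727e-06      1.137      0.386      2.291
  solve Keq expr → x = 0.1377; check Q = 2.1540e+05
Then remove 0.1873 M of B.
Step 2:
                   X          B          M          C
  I       8.2727e-06       0.95      0.386      2.291
  C       1.6309e-06 1.6309e-06 -1.6309e-06 -3.2619e-06
  E       9.9037e-06       0.95      0.386      2.291
  solve Keq expr → x = -1.6309e-06; check Q = 2.1540e+05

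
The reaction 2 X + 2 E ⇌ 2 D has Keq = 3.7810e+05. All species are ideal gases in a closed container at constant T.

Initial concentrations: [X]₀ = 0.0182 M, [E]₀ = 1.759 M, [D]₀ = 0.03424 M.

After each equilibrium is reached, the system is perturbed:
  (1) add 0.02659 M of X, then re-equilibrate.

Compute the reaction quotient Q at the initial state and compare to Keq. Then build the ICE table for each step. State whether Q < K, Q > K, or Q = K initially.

Q₀ = 1.144 vs Keq = 3.7810e+05 ⇒ Q<K, forward
Step 1:
                    X           E           D
  Initial      0.0182       1.759     0.03424
  Change     -0.01815    -0.01815     0.01815
  Equil    4.8943e-05       1.741     0.05239
  solve Keq expr → x = 0.009076; check Q = 3.7810e+05
Then add 0.02659 M of X.
Step 2:
                    X           E           D
  Initial     0.02664       1.741     0.05239
  Change     -0.02656    -0.02656     0.02656
  Equil    7.4902e-05       1.714     0.07896
  solve Keq expr → x = 0.01328; check Q = 3.7810e+05

Q₀ = 1.144; Q < K (proceeds forward)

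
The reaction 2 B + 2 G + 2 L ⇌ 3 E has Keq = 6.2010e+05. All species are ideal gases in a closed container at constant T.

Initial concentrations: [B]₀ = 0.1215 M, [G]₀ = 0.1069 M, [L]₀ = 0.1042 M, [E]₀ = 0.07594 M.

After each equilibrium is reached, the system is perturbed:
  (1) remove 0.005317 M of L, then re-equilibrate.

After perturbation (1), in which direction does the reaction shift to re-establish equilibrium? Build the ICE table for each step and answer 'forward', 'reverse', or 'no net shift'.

Direction: reverse

Q₀ = 239.1 vs Keq = 6.2010e+05 ⇒ Q<K, forward
Step 1:
                    B           G           L           E
  Initial      0.1215      0.1069      0.1042     0.07594
  Change     -0.06515    -0.06515    -0.06515     0.09772
  Equil       0.05635     0.04175     0.03905      0.1737
  solve Keq expr → x = 0.03257; check Q = 6.2010e+05
Then remove 0.005317 M of L.
Step 2:
                    B           G           L           E
  Initial     0.05635     0.04175     0.03374      0.1737
  Change     0.001766    0.001766    0.001766   -0.002649
  Equil       0.05812     0.04352      0.0355       0.171
  solve Keq expr → x = -8.8293e-04; check Q = 6.2010e+05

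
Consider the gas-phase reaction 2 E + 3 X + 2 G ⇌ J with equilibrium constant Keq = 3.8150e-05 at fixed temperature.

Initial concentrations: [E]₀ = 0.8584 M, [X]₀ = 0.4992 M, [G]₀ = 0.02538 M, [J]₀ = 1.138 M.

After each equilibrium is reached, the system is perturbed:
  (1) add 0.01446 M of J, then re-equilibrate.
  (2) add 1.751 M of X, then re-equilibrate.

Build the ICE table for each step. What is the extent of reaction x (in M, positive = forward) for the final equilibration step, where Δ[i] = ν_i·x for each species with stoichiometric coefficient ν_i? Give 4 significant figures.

x = 0.08735 M

Q₀ = 1.9273e+04 vs Keq = 3.8150e-05 ⇒ Q>K, reverse
Step 1:
                  E         X         G         J
  Initial    0.8584    0.4992   0.02538     1.138
  Change      2.121     3.181     2.121     -1.06
  Equil       2.979      3.68     2.146   0.07771
  solve Keq expr → x = -1.06; check Q = 3.8150e-05
Then add 0.01446 M of J.
Step 2:
                  E         X         G         J
  Initial     2.979      3.68     2.146   0.09217
  Change    0.01995   0.02992   0.01995 -0.009973
  Equil       2.999      3.71     2.166   0.08219
  solve Keq expr → x = -0.009973; check Q = 3.8150e-05
Then add 1.751 M of X.
Step 3:
                  E         X         G         J
  Initial     2.999     5.461     2.166   0.08219
  Change    -0.1747   -0.2621   -0.1747   0.08735
  Equil       2.824     5.199     1.991    0.1695
  solve Keq expr → x = 0.08735; check Q = 3.8150e-05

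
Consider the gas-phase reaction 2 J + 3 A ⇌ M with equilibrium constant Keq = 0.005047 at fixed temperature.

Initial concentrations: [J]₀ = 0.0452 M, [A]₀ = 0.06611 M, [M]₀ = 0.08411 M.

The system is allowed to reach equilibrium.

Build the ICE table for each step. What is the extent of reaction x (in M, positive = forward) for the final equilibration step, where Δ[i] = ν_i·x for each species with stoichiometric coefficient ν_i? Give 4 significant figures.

x = -0.0841 M

Q₀ = 1.4249e+05 vs Keq = 0.005047 ⇒ Q>K, reverse
Step 1:
                    J           A           M
  Initial      0.0452     0.06611     0.08411
  Change       0.1682      0.2523     -0.0841
  Equil        0.2134      0.3184  7.4205e-06
  solve Keq expr → x = -0.0841; check Q = 0.005047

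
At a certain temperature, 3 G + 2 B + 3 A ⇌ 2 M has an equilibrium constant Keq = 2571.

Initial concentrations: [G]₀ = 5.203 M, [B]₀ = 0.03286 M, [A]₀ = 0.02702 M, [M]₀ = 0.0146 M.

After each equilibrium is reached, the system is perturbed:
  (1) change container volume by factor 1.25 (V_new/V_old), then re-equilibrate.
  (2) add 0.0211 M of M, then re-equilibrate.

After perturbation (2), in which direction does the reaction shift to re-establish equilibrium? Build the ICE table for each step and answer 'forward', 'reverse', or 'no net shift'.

Q₀ = 71.05 vs Keq = 2571 ⇒ Q<K, forward
Step 1:
                    G           B           A           M
  init          5.203     0.03286     0.02702      0.0146
  Δ          -0.01321   -0.008806    -0.01321    0.008806
  eq             5.19     0.02405     0.01381     0.02341
  solve Keq expr → x = 0.004403; check Q = 2571
Then change container volume by factor 1.25 (V_new/V_old).
Step 2:
                    G           B           A           M
  init          4.152     0.01924     0.01105     0.01872
  Δ          0.003545    0.002363    0.003545   -0.002363
  eq            4.155     0.02161     0.01459     0.01636
  solve Keq expr → x = -0.001182; check Q = 2571
Then add 0.0211 M of M.
Step 3:
                    G           B           A           M
  init          4.155     0.02161     0.01459     0.03746
  Δ          0.006226    0.004151    0.006226   -0.004151
  eq            4.162     0.02576     0.02082     0.03331
  solve Keq expr → x = -0.002075; check Q = 2571

Direction: reverse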